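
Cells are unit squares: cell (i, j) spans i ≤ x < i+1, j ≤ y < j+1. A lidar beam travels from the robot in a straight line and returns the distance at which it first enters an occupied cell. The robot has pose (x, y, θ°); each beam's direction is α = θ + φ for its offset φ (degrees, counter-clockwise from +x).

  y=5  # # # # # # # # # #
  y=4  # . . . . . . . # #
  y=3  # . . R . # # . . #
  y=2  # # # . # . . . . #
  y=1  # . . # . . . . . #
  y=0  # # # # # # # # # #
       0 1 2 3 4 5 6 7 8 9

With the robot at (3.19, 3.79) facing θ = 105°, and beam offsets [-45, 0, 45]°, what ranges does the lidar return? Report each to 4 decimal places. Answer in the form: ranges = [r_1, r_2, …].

beam 1: φ=-45°, α=60°
  direction (0.5000, 0.8660); cell (3,3); t to first gridline: x 1.6200, y 0.2425 (then +2.0000 / +1.1547)
    (3,4) via y @ 0.2425
    (3,5) via y @ 1.3972  # hit
  → r_1 = 1.3972
beam 2: φ=0°, α=105°
  direction (-0.2588, 0.9659); cell (3,3); t to first gridline: x 0.7341, y 0.2174 (then +3.8637 / +1.0353)
    (3,4) via y @ 0.2174
    (2,4) via x @ 0.7341
    (2,5) via y @ 1.2527  # hit
  → r_2 = 1.2527
beam 3: φ=45°, α=150°
  direction (-0.8660, 0.5000); cell (3,3); t to first gridline: x 0.2194, y 0.4200 (then +1.1547 / +2.0000)
    (2,3) via x @ 0.2194
    (2,4) via y @ 0.4200
    (1,4) via x @ 1.3741
    (1,5) via y @ 2.4200  # hit
  → r_3 = 2.4200

ranges = [1.3972, 1.2527, 2.4200]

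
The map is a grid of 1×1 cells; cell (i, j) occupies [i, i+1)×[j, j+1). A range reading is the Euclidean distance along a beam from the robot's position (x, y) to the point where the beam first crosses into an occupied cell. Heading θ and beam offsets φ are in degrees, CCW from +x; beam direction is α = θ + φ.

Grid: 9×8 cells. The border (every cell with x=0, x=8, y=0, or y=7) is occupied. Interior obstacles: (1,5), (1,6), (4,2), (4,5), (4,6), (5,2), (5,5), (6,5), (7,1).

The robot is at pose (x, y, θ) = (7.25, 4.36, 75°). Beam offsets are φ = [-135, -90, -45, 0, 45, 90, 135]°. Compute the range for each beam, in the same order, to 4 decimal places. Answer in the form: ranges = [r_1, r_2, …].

ranges = [1.5000, 0.7765, 0.8660, 2.7331, 0.7390, 2.4728, 2.7200]

beam 1: φ=-135°, α=300°
  d=(0.5000,-0.8660)  start (7,4)  tX=1.5000 tY=0.4157  stride 1/|dx|=2.0000 1/|dy|=1.1547
    cross y-line → (7,3), t=0.4157
    cross x-line → (8,3), t=1.5000 (wall)
  → r_1 = 1.5000
beam 2: φ=-90°, α=345°
  d=(0.9659,-0.2588)  start (7,4)  tX=0.7765 tY=1.3909  stride 1/|dx|=1.0353 1/|dy|=3.8637
    cross x-line → (8,4), t=0.7765 (wall)
  → r_2 = 0.7765
beam 3: φ=-45°, α=30°
  d=(0.8660,0.5000)  start (7,4)  tX=0.8660 tY=1.2800  stride 1/|dx|=1.1547 1/|dy|=2.0000
    cross x-line → (8,4), t=0.8660 (wall)
  → r_3 = 0.8660
beam 4: φ=0°, α=75°
  d=(0.2588,0.9659)  start (7,4)  tX=2.8978 tY=0.6626  stride 1/|dx|=3.8637 1/|dy|=1.0353
    cross y-line → (7,5), t=0.6626
    cross y-line → (7,6), t=1.6979
    cross y-line → (7,7), t=2.7331 (wall)
  → r_4 = 2.7331
beam 5: φ=45°, α=120°
  d=(-0.5000,0.8660)  start (7,4)  tX=0.5000 tY=0.7390  stride 1/|dx|=2.0000 1/|dy|=1.1547
    cross x-line → (6,4), t=0.5000
    cross y-line → (6,5), t=0.7390 (wall)
  → r_5 = 0.7390
beam 6: φ=90°, α=165°
  d=(-0.9659,0.2588)  start (7,4)  tX=0.2588 tY=2.4728  stride 1/|dx|=1.0353 1/|dy|=3.8637
    cross x-line → (6,4), t=0.2588
    cross x-line → (5,4), t=1.2941
    cross x-line → (4,4), t=2.3294
    cross y-line → (4,5), t=2.4728 (wall)
  → r_6 = 2.4728
beam 7: φ=135°, α=210°
  d=(-0.8660,-0.5000)  start (7,4)  tX=0.2887 tY=0.7200  stride 1/|dx|=1.1547 1/|dy|=2.0000
    cross x-line → (6,4), t=0.2887
    cross y-line → (6,3), t=0.7200
    cross x-line → (5,3), t=1.4434
    cross x-line → (4,3), t=2.5981
    cross y-line → (4,2), t=2.7200 (wall)
  → r_7 = 2.7200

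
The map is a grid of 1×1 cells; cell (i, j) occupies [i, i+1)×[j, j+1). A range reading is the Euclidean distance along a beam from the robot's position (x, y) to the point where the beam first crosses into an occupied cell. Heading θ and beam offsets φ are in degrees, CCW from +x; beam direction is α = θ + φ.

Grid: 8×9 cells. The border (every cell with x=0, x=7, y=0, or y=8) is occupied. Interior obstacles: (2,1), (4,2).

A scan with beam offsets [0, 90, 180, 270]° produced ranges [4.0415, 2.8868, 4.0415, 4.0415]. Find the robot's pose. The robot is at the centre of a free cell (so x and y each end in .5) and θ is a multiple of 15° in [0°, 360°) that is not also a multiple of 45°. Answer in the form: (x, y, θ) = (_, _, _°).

(x, y, θ) = (4.5, 4.5, 300°)

Enumerate (i+0.5, j+0.5, θ) over the 40 free cells and 16 admissible headings. For each, cast all 4 beams and compare to the given ranges.
  (6.5, 5.5, 195°): beam 1 = 5.6940 ≠ 4.0415 ✗
  (5.5, 6.5, 60°): beam 1 = 1.7321 ≠ 4.0415 ✗
  (3.5, 2.5, 240°): beam 1 = 1.0000 ≠ 4.0415 ✗
  (5.5, 6.5, 330°): beam 1 = 1.7321 ≠ 4.0415 ✗
  (2.5, 4.5, 30°): beam 1 = 5.1962 ≠ 4.0415 ✗
  …
  (4.5, 4.5, 300°): r_1=4.0415, r_2=2.8868, r_3=4.0415, r_4=4.0415 — all match ✓
Unique over the lattice → pose = (4.5, 4.5, 300°).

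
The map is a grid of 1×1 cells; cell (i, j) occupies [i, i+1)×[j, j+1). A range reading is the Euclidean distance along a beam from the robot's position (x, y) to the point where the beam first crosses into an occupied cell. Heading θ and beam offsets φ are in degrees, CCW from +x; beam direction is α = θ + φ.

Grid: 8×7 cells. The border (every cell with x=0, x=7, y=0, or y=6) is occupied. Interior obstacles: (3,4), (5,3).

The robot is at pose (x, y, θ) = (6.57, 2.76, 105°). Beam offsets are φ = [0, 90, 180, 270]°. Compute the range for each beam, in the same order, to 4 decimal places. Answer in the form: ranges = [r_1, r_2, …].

beam 1: φ=0°, α=105°
  cosα=-0.2588 sinα=0.9659 | (6,2) | tMaxX 2.2023 tMaxY 0.2485 | tΔX 3.8637 tΔY 1.0353
    t=0.2485 [y] (6,3)
    t=1.2837 [y] (6,4)
    t=2.2023 [x] (5,4)
    t=2.3190 [y] (5,5)
    t=3.3543 [y] (5,6) — stop
  → r_1 = 3.3543
beam 2: φ=90°, α=195°
  cosα=-0.9659 sinα=-0.2588 | (6,2) | tMaxX 0.5901 tMaxY 2.9364 | tΔX 1.0353 tΔY 3.8637
    t=0.5901 [x] (5,2)
    t=1.6254 [x] (4,2)
    t=2.6607 [x] (3,2)
    t=2.9364 [y] (3,1)
    t=3.6959 [x] (2,1)
    t=4.7312 [x] (1,1)
    t=5.7665 [x] (0,1) — stop
  → r_2 = 5.7665
beam 3: φ=180°, α=285°
  cosα=0.2588 sinα=-0.9659 | (6,2) | tMaxX 1.6614 tMaxY 0.7868 | tΔX 3.8637 tΔY 1.0353
    t=0.7868 [y] (6,1)
    t=1.6614 [x] (7,1) — stop
  → r_3 = 1.6614
beam 4: φ=270°, α=15°
  cosα=0.9659 sinα=0.2588 | (6,2) | tMaxX 0.4452 tMaxY 0.9273 | tΔX 1.0353 tΔY 3.8637
    t=0.4452 [x] (7,2) — stop
  → r_4 = 0.4452

ranges = [3.3543, 5.7665, 1.6614, 0.4452]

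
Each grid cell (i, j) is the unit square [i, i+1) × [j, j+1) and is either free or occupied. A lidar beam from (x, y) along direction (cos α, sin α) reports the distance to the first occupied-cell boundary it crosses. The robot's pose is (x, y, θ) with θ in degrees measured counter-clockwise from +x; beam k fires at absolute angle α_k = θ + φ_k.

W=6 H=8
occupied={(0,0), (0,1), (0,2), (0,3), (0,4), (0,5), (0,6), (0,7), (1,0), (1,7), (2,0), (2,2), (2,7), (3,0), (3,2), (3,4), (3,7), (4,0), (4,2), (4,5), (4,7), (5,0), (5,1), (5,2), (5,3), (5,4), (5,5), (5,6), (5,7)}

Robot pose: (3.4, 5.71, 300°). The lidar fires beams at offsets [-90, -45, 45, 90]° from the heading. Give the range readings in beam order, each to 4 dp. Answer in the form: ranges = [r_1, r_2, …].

ranges = [2.7713, 0.7350, 0.6212, 1.8475]

beam 1: φ=-90°, α=210°
  dir = (cos 210°, sin 210°) = (-0.8660, -0.5000); from cell (3,5)
  next x-line at t=0.4619, next y-line at t=1.4200; Δt_x=1.1547, Δt_y=2.0000
    x: enter (2,5) at t=0.4619
    y: enter (2,4) at t=1.4200
    x: enter (1,4) at t=1.6166
    x: enter (0,4) at t=2.7713 ← occupied
  → r_1 = 2.7713
beam 2: φ=-45°, α=255°
  dir = (cos 255°, sin 255°) = (-0.2588, -0.9659); from cell (3,5)
  next x-line at t=1.5455, next y-line at t=0.7350; Δt_x=3.8637, Δt_y=1.0353
    y: enter (3,4) at t=0.7350 ← occupied
  → r_2 = 0.7350
beam 3: φ=45°, α=345°
  dir = (cos 345°, sin 345°) = (0.9659, -0.2588); from cell (3,5)
  next x-line at t=0.6212, next y-line at t=2.7432; Δt_x=1.0353, Δt_y=3.8637
    x: enter (4,5) at t=0.6212 ← occupied
  → r_3 = 0.6212
beam 4: φ=90°, α=30°
  dir = (cos 30°, sin 30°) = (0.8660, 0.5000); from cell (3,5)
  next x-line at t=0.6928, next y-line at t=0.5800; Δt_x=1.1547, Δt_y=2.0000
    y: enter (3,6) at t=0.5800
    x: enter (4,6) at t=0.6928
    x: enter (5,6) at t=1.8475 ← occupied
  → r_4 = 1.8475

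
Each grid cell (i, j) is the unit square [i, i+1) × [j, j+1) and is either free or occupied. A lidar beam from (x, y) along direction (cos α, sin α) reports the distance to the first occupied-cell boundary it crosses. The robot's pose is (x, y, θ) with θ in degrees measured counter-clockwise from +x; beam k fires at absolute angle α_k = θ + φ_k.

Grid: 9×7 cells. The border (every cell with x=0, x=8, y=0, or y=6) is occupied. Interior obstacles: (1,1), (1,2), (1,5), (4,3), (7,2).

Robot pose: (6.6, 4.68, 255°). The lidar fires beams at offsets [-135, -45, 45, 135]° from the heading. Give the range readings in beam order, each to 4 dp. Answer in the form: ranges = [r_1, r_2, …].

beam 1: φ=-135°, α=120°
  d=(-0.5000,0.8660)  start (6,4)  tX=1.2000 tY=0.3695  stride 1/|dx|=2.0000 1/|dy|=1.1547
    cross y-line → (6,5), t=0.3695
    cross x-line → (5,5), t=1.2000
    cross y-line → (5,6), t=1.5242 (wall)
  → r_1 = 1.5242
beam 2: φ=-45°, α=210°
  d=(-0.8660,-0.5000)  start (6,4)  tX=0.6928 tY=1.3600  stride 1/|dx|=1.1547 1/|dy|=2.0000
    cross x-line → (5,4), t=0.6928
    cross y-line → (5,3), t=1.3600
    cross x-line → (4,3), t=1.8475 (wall)
  → r_2 = 1.8475
beam 3: φ=45°, α=300°
  d=(0.5000,-0.8660)  start (6,4)  tX=0.8000 tY=0.7852  stride 1/|dx|=2.0000 1/|dy|=1.1547
    cross y-line → (6,3), t=0.7852
    cross x-line → (7,3), t=0.8000
    cross y-line → (7,2), t=1.9399 (wall)
  → r_3 = 1.9399
beam 4: φ=135°, α=30°
  d=(0.8660,0.5000)  start (6,4)  tX=0.4619 tY=0.6400  stride 1/|dx|=1.1547 1/|dy|=2.0000
    cross x-line → (7,4), t=0.4619
    cross y-line → (7,5), t=0.6400
    cross x-line → (8,5), t=1.6166 (wall)
  → r_4 = 1.6166

ranges = [1.5242, 1.8475, 1.9399, 1.6166]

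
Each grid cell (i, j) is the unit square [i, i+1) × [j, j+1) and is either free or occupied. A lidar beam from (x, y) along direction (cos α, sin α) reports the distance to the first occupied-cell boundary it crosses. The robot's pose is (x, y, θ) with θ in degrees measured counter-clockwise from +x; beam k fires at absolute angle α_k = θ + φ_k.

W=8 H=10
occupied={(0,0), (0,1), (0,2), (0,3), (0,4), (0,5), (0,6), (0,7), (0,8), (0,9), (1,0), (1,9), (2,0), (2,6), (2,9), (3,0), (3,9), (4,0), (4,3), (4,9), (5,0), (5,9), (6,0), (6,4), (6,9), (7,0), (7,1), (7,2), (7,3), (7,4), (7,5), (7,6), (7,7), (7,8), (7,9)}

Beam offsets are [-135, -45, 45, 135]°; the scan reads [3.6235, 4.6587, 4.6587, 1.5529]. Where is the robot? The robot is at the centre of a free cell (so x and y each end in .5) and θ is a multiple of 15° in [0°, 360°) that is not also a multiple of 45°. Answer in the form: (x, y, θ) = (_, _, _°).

The pose lattice has 45·16 = 720 candidates. Test each by forward raycasting.
  (3.5, 6.5, 345°): beam 1 = 0.5774 ≠ 3.6235 ✗
  (1.5, 6.5, 75°): beam 1 = 6.3509 ≠ 3.6235 ✗
  (1.5, 1.5, 15°): beam 1 = 0.5774 ≠ 3.6235 ✗
  …
  (5.5, 5.5, 240°): r_1=3.6235, r_2=4.6587, r_3=4.6587, r_4=1.5529 — all match ✓
Only this pose fits every beam.

(x, y, θ) = (5.5, 5.5, 240°)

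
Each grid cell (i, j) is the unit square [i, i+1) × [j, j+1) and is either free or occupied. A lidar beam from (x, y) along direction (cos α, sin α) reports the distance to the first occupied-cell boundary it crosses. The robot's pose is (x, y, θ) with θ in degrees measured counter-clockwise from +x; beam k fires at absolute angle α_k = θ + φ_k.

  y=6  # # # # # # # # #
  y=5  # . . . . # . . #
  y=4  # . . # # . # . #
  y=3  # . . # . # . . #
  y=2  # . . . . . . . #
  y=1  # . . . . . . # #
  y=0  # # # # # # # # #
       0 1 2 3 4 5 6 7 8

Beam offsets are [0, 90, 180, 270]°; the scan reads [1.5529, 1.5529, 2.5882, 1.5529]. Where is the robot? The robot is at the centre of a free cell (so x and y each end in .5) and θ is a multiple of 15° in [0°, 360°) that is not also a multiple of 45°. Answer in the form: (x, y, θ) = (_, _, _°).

(x, y, θ) = (6.5, 2.5, 345°)

Candidates: 28 free-cell centres × 16 headings = 448 poses. Raycast each; keep the one whose scan matches to 4 dp.
  (1.5, 4.5, 240°): beam 1 = 1.0000 ≠ 1.5529 ✗
  (4.5, 3.5, 30°): beam 1 = 0.5774 ≠ 1.5529 ✗
  (3.5, 1.5, 60°): beam 1 = 2.8868 ≠ 1.5529 ✗
  (6.5, 3.5, 240°): beam 1 = 2.8868 ≠ 1.5529 ✗
  (7.5, 3.5, 15°): beam 1 = 0.5176 ≠ 1.5529 ✗
  …
  (6.5, 2.5, 345°): r_1=1.5529, r_2=1.5529, r_3=2.5882, r_4=1.5529 — all match ✓
Unique over the lattice → pose = (6.5, 2.5, 345°).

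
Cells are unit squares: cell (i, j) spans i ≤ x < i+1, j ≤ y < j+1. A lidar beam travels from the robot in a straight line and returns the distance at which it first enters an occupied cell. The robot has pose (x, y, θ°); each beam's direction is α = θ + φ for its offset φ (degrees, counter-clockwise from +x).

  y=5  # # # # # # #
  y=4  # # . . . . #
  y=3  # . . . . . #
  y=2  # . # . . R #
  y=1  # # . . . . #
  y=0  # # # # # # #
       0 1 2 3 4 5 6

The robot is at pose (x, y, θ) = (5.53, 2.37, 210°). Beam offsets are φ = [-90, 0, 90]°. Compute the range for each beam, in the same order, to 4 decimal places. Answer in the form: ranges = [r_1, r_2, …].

beam 1: φ=-90°, α=120°
  d=(-0.5000,0.8660)  start (5,2)  tX=1.0600 tY=0.7275  stride 1/|dx|=2.0000 1/|dy|=1.1547
    cross y-line → (5,3), t=0.7275
    cross x-line → (4,3), t=1.0600
    cross y-line → (4,4), t=1.8822
    cross y-line → (4,5), t=3.0369 (wall)
  → r_1 = 3.0369
beam 2: φ=0°, α=210°
  d=(-0.8660,-0.5000)  start (5,2)  tX=0.6120 tY=0.7400  stride 1/|dx|=1.1547 1/|dy|=2.0000
    cross x-line → (4,2), t=0.6120
    cross y-line → (4,1), t=0.7400
    cross x-line → (3,1), t=1.7667
    cross y-line → (3,0), t=2.7400 (wall)
  → r_2 = 2.7400
beam 3: φ=90°, α=300°
  d=(0.5000,-0.8660)  start (5,2)  tX=0.9400 tY=0.4272  stride 1/|dx|=2.0000 1/|dy|=1.1547
    cross y-line → (5,1), t=0.4272
    cross x-line → (6,1), t=0.9400 (wall)
  → r_3 = 0.9400

ranges = [3.0369, 2.7400, 0.9400]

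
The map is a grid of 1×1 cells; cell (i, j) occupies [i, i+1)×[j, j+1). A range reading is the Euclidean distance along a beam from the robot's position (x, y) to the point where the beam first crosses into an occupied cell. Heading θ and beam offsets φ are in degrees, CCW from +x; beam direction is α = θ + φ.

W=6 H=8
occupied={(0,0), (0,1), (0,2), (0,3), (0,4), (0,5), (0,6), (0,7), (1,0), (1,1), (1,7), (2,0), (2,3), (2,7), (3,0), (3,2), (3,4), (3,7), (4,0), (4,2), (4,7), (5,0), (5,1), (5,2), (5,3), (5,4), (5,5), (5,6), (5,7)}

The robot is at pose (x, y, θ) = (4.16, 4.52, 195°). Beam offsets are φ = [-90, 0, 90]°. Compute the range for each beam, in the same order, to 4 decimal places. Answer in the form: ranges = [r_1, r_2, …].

ranges = [2.5675, 0.1656, 1.5736]

beam 1: φ=-90°, α=105°
  direction (-0.2588, 0.9659); cell (4,4); t to first gridline: x 0.6182, y 0.4969 (then +3.8637 / +1.0353)
    (4,5) via y @ 0.4969
    (3,5) via x @ 0.6182
    (3,6) via y @ 1.5322
    (3,7) via y @ 2.5675  # hit
  → r_1 = 2.5675
beam 2: φ=0°, α=195°
  direction (-0.9659, -0.2588); cell (4,4); t to first gridline: x 0.1656, y 2.0091 (then +1.0353 / +3.8637)
    (3,4) via x @ 0.1656  # hit
  → r_2 = 0.1656
beam 3: φ=90°, α=285°
  direction (0.2588, -0.9659); cell (4,4); t to first gridline: x 3.2455, y 0.5383 (then +3.8637 / +1.0353)
    (4,3) via y @ 0.5383
    (4,2) via y @ 1.5736  # hit
  → r_3 = 1.5736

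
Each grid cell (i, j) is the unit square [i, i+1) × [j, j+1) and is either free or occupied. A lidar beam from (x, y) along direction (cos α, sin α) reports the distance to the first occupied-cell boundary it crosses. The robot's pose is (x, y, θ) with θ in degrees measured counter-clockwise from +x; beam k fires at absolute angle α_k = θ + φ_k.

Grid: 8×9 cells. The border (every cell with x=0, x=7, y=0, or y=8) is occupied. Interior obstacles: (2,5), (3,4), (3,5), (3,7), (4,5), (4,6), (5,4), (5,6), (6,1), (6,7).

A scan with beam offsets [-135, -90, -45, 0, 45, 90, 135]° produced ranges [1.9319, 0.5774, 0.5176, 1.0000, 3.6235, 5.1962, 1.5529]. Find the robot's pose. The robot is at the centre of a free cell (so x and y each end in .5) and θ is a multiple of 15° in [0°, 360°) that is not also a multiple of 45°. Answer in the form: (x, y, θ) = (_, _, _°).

The pose lattice has 32·16 = 512 candidates. Test each by forward raycasting.
  (5.5, 7.5, 300°): beam 1 = 1.5529 ≠ 1.9319 ✗
  (1.5, 2.5, 345°): beam 1 = 0.5774 ≠ 1.9319 ✗
  (2.5, 7.5, 210°): beam 1 = 0.5176 ≠ 1.9319 ✗
  (3.5, 1.5, 330°): beam 6 = 3.0000 ≠ 5.1962 ✗
  …
  (1.5, 4.5, 240°): r_1=1.9319, r_2=0.5774, r_3=0.5176, r_4=1.0000, r_5=3.6235, r_6=5.1962, r_7=1.5529 — all match ✓
No second candidate reproduces the full scan.

(x, y, θ) = (1.5, 4.5, 240°)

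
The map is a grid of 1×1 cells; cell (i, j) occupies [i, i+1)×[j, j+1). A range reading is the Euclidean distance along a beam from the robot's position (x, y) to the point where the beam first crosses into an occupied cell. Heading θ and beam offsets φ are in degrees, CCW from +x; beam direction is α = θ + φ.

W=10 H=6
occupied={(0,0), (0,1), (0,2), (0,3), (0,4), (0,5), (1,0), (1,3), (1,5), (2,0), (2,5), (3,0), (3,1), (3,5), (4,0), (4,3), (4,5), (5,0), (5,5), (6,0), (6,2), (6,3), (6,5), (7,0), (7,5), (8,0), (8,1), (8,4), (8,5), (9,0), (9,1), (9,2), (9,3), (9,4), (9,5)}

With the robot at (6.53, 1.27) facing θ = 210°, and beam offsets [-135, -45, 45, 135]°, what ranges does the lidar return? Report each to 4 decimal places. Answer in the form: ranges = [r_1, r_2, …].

beam 1: φ=-135°, α=75°
  dir = (cos 75°, sin 75°) = (0.2588, 0.9659); from cell (6,1)
  next x-line at t=1.8159, next y-line at t=0.7558; Δt_x=3.8637, Δt_y=1.0353
    y: enter (6,2) at t=0.7558 ← occupied
  → r_1 = 0.7558
beam 2: φ=-45°, α=165°
  dir = (cos 165°, sin 165°) = (-0.9659, 0.2588); from cell (6,1)
  next x-line at t=0.5487, next y-line at t=2.8205; Δt_x=1.0353, Δt_y=3.8637
    x: enter (5,1) at t=0.5487
    x: enter (4,1) at t=1.5840
    x: enter (3,1) at t=2.6192 ← occupied
  → r_2 = 2.6192
beam 3: φ=45°, α=255°
  dir = (cos 255°, sin 255°) = (-0.2588, -0.9659); from cell (6,1)
  next x-line at t=2.0478, next y-line at t=0.2795; Δt_x=3.8637, Δt_y=1.0353
    y: enter (6,0) at t=0.2795 ← occupied
  → r_3 = 0.2795
beam 4: φ=135°, α=345°
  dir = (cos 345°, sin 345°) = (0.9659, -0.2588); from cell (6,1)
  next x-line at t=0.4866, next y-line at t=1.0432; Δt_x=1.0353, Δt_y=3.8637
    x: enter (7,1) at t=0.4866
    y: enter (7,0) at t=1.0432 ← occupied
  → r_4 = 1.0432

ranges = [0.7558, 2.6192, 0.2795, 1.0432]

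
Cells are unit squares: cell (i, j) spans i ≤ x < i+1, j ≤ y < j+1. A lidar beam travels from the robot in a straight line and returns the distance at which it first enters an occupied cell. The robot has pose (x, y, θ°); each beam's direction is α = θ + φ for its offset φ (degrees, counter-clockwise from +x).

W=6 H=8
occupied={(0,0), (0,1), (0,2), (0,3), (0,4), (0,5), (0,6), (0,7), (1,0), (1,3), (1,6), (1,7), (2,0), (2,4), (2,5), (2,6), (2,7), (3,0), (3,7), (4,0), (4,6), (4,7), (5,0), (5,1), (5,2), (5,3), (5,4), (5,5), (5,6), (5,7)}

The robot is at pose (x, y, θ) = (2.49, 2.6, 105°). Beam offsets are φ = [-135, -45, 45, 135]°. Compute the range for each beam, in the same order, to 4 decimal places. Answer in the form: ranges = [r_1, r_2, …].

ranges = [2.8983, 3.9260, 0.8000, 1.8475]

beam 1: φ=-135°, α=330°
  d=(0.8660,-0.5000)  start (2,2)  tX=0.5889 tY=1.2000  stride 1/|dx|=1.1547 1/|dy|=2.0000
    cross x-line → (3,2), t=0.5889
    cross y-line → (3,1), t=1.2000
    cross x-line → (4,1), t=1.7436
    cross x-line → (5,1), t=2.8983 (wall)
  → r_1 = 2.8983
beam 2: φ=-45°, α=60°
  d=(0.5000,0.8660)  start (2,2)  tX=1.0200 tY=0.4619  stride 1/|dx|=2.0000 1/|dy|=1.1547
    cross y-line → (2,3), t=0.4619
    cross x-line → (3,3), t=1.0200
    cross y-line → (3,4), t=1.6166
    cross y-line → (3,5), t=2.7713
    cross x-line → (4,5), t=3.0200
    cross y-line → (4,6), t=3.9260 (wall)
  → r_2 = 3.9260
beam 3: φ=45°, α=150°
  d=(-0.8660,0.5000)  start (2,2)  tX=0.5658 tY=0.8000  stride 1/|dx|=1.1547 1/|dy|=2.0000
    cross x-line → (1,2), t=0.5658
    cross y-line → (1,3), t=0.8000 (wall)
  → r_3 = 0.8000
beam 4: φ=135°, α=240°
  d=(-0.5000,-0.8660)  start (2,2)  tX=0.9800 tY=0.6928  stride 1/|dx|=2.0000 1/|dy|=1.1547
    cross y-line → (2,1), t=0.6928
    cross x-line → (1,1), t=0.9800
    cross y-line → (1,0), t=1.8475 (wall)
  → r_4 = 1.8475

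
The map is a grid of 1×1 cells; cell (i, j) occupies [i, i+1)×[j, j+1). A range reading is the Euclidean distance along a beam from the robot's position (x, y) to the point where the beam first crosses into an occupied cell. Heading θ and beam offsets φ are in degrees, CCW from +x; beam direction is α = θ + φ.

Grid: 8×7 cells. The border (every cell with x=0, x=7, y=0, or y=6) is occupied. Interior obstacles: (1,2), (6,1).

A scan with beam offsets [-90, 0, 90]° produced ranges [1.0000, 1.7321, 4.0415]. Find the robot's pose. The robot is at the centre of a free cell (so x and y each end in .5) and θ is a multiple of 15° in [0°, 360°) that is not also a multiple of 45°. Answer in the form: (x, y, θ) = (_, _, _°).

Candidates: 28 free-cell centres × 16 headings = 448 poses. Raycast each; keep the one whose scan matches to 4 dp.
  (6.5, 4.5, 120°): beam 1 = 0.5774 ≠ 1.0000 ✗
  (5.5, 2.5, 285°): beam 1 = 4.6587 ≠ 1.0000 ✗
  (3.5, 2.5, 345°): beam 1 = 1.5529 ≠ 1.0000 ✗
  (4.5, 5.5, 60°): beam 1 = 2.8868 ≠ 1.0000 ✗
  …
  (5.5, 2.5, 30°): r_1=1.0000, r_2=1.7321, r_3=4.0415 — all match ✓
Only this pose fits every beam.

(x, y, θ) = (5.5, 2.5, 30°)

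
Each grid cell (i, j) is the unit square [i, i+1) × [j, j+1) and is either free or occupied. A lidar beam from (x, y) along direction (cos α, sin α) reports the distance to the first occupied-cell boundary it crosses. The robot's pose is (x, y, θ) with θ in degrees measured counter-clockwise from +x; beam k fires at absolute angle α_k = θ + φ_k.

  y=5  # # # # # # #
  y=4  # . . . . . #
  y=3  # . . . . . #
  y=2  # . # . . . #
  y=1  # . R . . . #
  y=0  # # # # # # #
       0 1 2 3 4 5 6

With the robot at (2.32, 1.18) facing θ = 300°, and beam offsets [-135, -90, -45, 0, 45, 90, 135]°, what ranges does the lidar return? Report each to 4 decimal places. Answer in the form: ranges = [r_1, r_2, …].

ranges = [1.3666, 0.3600, 0.1863, 0.2078, 0.6955, 4.2493, 0.8489]

beam 1: φ=-135°, α=165°
  direction (-0.9659, 0.2588); cell (2,1); t to first gridline: x 0.3313, y 3.1682 (then +1.0353 / +3.8637)
    (1,1) via x @ 0.3313
    (0,1) via x @ 1.3666  # hit
  → r_1 = 1.3666
beam 2: φ=-90°, α=210°
  direction (-0.8660, -0.5000); cell (2,1); t to first gridline: x 0.3695, y 0.3600 (then +1.1547 / +2.0000)
    (2,0) via y @ 0.3600  # hit
  → r_2 = 0.3600
beam 3: φ=-45°, α=255°
  direction (-0.2588, -0.9659); cell (2,1); t to first gridline: x 1.2364, y 0.1863 (then +3.8637 / +1.0353)
    (2,0) via y @ 0.1863  # hit
  → r_3 = 0.1863
beam 4: φ=0°, α=300°
  direction (0.5000, -0.8660); cell (2,1); t to first gridline: x 1.3600, y 0.2078 (then +2.0000 / +1.1547)
    (2,0) via y @ 0.2078  # hit
  → r_4 = 0.2078
beam 5: φ=45°, α=345°
  direction (0.9659, -0.2588); cell (2,1); t to first gridline: x 0.7040, y 0.6955 (then +1.0353 / +3.8637)
    (2,0) via y @ 0.6955  # hit
  → r_5 = 0.6955
beam 6: φ=90°, α=30°
  direction (0.8660, 0.5000); cell (2,1); t to first gridline: x 0.7852, y 1.6400 (then +1.1547 / +2.0000)
    (3,1) via x @ 0.7852
    (3,2) via y @ 1.6400
    (4,2) via x @ 1.9399
    (5,2) via x @ 3.0946
    (5,3) via y @ 3.6400
    (6,3) via x @ 4.2493  # hit
  → r_6 = 4.2493
beam 7: φ=135°, α=75°
  direction (0.2588, 0.9659); cell (2,1); t to first gridline: x 2.6273, y 0.8489 (then +3.8637 / +1.0353)
    (2,2) via y @ 0.8489  # hit
  → r_7 = 0.8489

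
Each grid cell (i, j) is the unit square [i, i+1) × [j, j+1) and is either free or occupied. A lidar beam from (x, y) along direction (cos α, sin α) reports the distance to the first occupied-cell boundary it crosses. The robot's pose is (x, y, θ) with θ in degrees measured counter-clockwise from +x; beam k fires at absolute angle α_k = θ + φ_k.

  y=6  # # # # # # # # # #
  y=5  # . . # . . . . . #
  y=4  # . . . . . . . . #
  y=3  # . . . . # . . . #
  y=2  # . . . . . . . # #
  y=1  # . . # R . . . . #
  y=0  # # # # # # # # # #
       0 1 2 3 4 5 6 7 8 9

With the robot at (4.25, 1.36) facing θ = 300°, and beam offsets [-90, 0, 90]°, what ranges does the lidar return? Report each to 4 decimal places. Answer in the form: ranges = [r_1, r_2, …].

ranges = [0.2887, 0.4157, 5.4848]

beam 1: φ=-90°, α=210°
  dir = (cos 210°, sin 210°) = (-0.8660, -0.5000); from cell (4,1)
  next x-line at t=0.2887, next y-line at t=0.7200; Δt_x=1.1547, Δt_y=2.0000
    x: enter (3,1) at t=0.2887 ← occupied
  → r_1 = 0.2887
beam 2: φ=0°, α=300°
  dir = (cos 300°, sin 300°) = (0.5000, -0.8660); from cell (4,1)
  next x-line at t=1.5000, next y-line at t=0.4157; Δt_x=2.0000, Δt_y=1.1547
    y: enter (4,0) at t=0.4157 ← occupied
  → r_2 = 0.4157
beam 3: φ=90°, α=30°
  dir = (cos 30°, sin 30°) = (0.8660, 0.5000); from cell (4,1)
  next x-line at t=0.8660, next y-line at t=1.2800; Δt_x=1.1547, Δt_y=2.0000
    x: enter (5,1) at t=0.8660
    y: enter (5,2) at t=1.2800
    x: enter (6,2) at t=2.0207
    x: enter (7,2) at t=3.1754
    y: enter (7,3) at t=3.2800
    x: enter (8,3) at t=4.3301
    y: enter (8,4) at t=5.2800
    x: enter (9,4) at t=5.4848 ← occupied
  → r_3 = 5.4848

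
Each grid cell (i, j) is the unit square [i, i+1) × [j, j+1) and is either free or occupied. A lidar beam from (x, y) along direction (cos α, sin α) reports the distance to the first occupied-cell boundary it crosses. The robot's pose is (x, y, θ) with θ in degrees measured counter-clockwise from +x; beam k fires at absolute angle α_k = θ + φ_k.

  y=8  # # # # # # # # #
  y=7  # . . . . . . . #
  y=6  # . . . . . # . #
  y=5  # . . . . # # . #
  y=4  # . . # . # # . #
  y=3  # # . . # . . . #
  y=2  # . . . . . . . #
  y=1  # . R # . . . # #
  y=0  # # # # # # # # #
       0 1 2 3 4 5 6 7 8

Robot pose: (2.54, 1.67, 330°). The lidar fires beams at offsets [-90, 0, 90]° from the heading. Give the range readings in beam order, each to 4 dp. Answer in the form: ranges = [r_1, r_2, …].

beam 1: φ=-90°, α=240°
  d=(-0.5000,-0.8660)  start (2,1)  tX=1.0800 tY=0.7736  stride 1/|dx|=2.0000 1/|dy|=1.1547
    cross y-line → (2,0), t=0.7736 (wall)
  → r_1 = 0.7736
beam 2: φ=0°, α=330°
  d=(0.8660,-0.5000)  start (2,1)  tX=0.5312 tY=1.3400  stride 1/|dx|=1.1547 1/|dy|=2.0000
    cross x-line → (3,1), t=0.5312 (wall)
  → r_2 = 0.5312
beam 3: φ=90°, α=60°
  d=(0.5000,0.8660)  start (2,1)  tX=0.9200 tY=0.3811  stride 1/|dx|=2.0000 1/|dy|=1.1547
    cross y-line → (2,2), t=0.3811
    cross x-line → (3,2), t=0.9200
    cross y-line → (3,3), t=1.5358
    cross y-line → (3,4), t=2.6905 (wall)
  → r_3 = 2.6905

ranges = [0.7736, 0.5312, 2.6905]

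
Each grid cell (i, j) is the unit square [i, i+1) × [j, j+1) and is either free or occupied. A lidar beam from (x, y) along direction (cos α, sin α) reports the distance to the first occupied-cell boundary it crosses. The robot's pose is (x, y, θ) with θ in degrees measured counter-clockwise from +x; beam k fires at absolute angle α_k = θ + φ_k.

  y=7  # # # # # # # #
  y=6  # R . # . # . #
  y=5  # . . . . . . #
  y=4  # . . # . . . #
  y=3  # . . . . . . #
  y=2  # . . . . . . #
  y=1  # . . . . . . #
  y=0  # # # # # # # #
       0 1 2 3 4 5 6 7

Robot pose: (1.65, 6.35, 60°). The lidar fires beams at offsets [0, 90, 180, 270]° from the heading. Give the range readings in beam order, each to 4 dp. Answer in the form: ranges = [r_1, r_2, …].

ranges = [0.7506, 0.7506, 1.3000, 2.7000]

beam 1: φ=0°, α=60°
  cosα=0.5000 sinα=0.8660 | (1,6) | tMaxX 0.7000 tMaxY 0.7506 | tΔX 2.0000 tΔY 1.1547
    t=0.7000 [x] (2,6)
    t=0.7506 [y] (2,7) — stop
  → r_1 = 0.7506
beam 2: φ=90°, α=150°
  cosα=-0.8660 sinα=0.5000 | (1,6) | tMaxX 0.7506 tMaxY 1.3000 | tΔX 1.1547 tΔY 2.0000
    t=0.7506 [x] (0,6) — stop
  → r_2 = 0.7506
beam 3: φ=180°, α=240°
  cosα=-0.5000 sinα=-0.8660 | (1,6) | tMaxX 1.3000 tMaxY 0.4041 | tΔX 2.0000 tΔY 1.1547
    t=0.4041 [y] (1,5)
    t=1.3000 [x] (0,5) — stop
  → r_3 = 1.3000
beam 4: φ=270°, α=330°
  cosα=0.8660 sinα=-0.5000 | (1,6) | tMaxX 0.4041 tMaxY 0.7000 | tΔX 1.1547 tΔY 2.0000
    t=0.4041 [x] (2,6)
    t=0.7000 [y] (2,5)
    t=1.5588 [x] (3,5)
    t=2.7000 [y] (3,4) — stop
  → r_4 = 2.7000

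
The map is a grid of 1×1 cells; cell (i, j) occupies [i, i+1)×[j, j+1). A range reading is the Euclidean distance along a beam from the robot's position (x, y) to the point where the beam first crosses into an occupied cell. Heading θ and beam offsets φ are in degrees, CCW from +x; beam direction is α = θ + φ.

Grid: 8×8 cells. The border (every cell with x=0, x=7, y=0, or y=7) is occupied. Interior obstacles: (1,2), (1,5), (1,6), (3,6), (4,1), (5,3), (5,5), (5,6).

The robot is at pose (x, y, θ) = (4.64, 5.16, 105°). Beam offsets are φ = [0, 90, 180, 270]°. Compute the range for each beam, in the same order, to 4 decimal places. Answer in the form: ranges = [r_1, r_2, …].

beam 1: φ=0°, α=105°
  d=(-0.2588,0.9659)  start (4,5)  tX=2.4728 tY=0.8696  stride 1/|dx|=3.8637 1/|dy|=1.0353
    cross y-line → (4,6), t=0.8696
    cross y-line → (4,7), t=1.9049 (wall)
  → r_1 = 1.9049
beam 2: φ=90°, α=195°
  d=(-0.9659,-0.2588)  start (4,5)  tX=0.6626 tY=0.6182  stride 1/|dx|=1.0353 1/|dy|=3.8637
    cross y-line → (4,4), t=0.6182
    cross x-line → (3,4), t=0.6626
    cross x-line → (2,4), t=1.6979
    cross x-line → (1,4), t=2.7331
    cross x-line → (0,4), t=3.7684 (wall)
  → r_2 = 3.7684
beam 3: φ=180°, α=285°
  d=(0.2588,-0.9659)  start (4,5)  tX=1.3909 tY=0.1656  stride 1/|dx|=3.8637 1/|dy|=1.0353
    cross y-line → (4,4), t=0.1656
    cross y-line → (4,3), t=1.2009
    cross x-line → (5,3), t=1.3909 (wall)
  → r_3 = 1.3909
beam 4: φ=270°, α=15°
  d=(0.9659,0.2588)  start (4,5)  tX=0.3727 tY=3.2455  stride 1/|dx|=1.0353 1/|dy|=3.8637
    cross x-line → (5,5), t=0.3727 (wall)
  → r_4 = 0.3727

ranges = [1.9049, 3.7684, 1.3909, 0.3727]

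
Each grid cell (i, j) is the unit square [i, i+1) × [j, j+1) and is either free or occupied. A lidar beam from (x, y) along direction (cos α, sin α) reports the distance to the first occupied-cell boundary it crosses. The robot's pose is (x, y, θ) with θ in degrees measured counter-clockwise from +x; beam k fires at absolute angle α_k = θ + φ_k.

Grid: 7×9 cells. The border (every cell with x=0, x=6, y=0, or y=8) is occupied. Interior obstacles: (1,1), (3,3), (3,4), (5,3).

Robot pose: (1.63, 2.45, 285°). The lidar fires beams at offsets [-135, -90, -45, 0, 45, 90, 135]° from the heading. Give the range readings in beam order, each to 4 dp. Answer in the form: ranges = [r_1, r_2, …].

beam 1: φ=-135°, α=150°
  cosα=-0.8660 sinα=0.5000 | (1,2) | tMaxX 0.7275 tMaxY 1.1000 | tΔX 1.1547 tΔY 2.0000
    t=0.7275 [x] (0,2) — stop
  → r_1 = 0.7275
beam 2: φ=-90°, α=195°
  cosα=-0.9659 sinα=-0.2588 | (1,2) | tMaxX 0.6522 tMaxY 1.7387 | tΔX 1.0353 tΔY 3.8637
    t=0.6522 [x] (0,2) — stop
  → r_2 = 0.6522
beam 3: φ=-45°, α=240°
  cosα=-0.5000 sinα=-0.8660 | (1,2) | tMaxX 1.2600 tMaxY 0.5196 | tΔX 2.0000 tΔY 1.1547
    t=0.5196 [y] (1,1) — stop
  → r_3 = 0.5196
beam 4: φ=0°, α=285°
  cosα=0.2588 sinα=-0.9659 | (1,2) | tMaxX 1.4296 tMaxY 0.4659 | tΔX 3.8637 tΔY 1.0353
    t=0.4659 [y] (1,1) — stop
  → r_4 = 0.4659
beam 5: φ=45°, α=330°
  cosα=0.8660 sinα=-0.5000 | (1,2) | tMaxX 0.4272 tMaxY 0.9000 | tΔX 1.1547 tΔY 2.0000
    t=0.4272 [x] (2,2)
    t=0.9000 [y] (2,1)
    t=1.5819 [x] (3,1)
    t=2.7366 [x] (4,1)
    t=2.9000 [y] (4,0) — stop
  → r_5 = 2.9000
beam 6: φ=90°, α=15°
  cosα=0.9659 sinα=0.2588 | (1,2) | tMaxX 0.3831 tMaxY 2.1250 | tΔX 1.0353 tΔY 3.8637
    t=0.3831 [x] (2,2)
    t=1.4183 [x] (3,2)
    t=2.1250 [y] (3,3) — stop
  → r_6 = 2.1250
beam 7: φ=135°, α=60°
  cosα=0.5000 sinα=0.8660 | (1,2) | tMaxX 0.7400 tMaxY 0.6351 | tΔX 2.0000 tΔY 1.1547
    t=0.6351 [y] (1,3)
    t=0.7400 [x] (2,3)
    t=1.7898 [y] (2,4)
    t=2.7400 [x] (3,4) — stop
  → r_7 = 2.7400

ranges = [0.7275, 0.6522, 0.5196, 0.4659, 2.9000, 2.1250, 2.7400]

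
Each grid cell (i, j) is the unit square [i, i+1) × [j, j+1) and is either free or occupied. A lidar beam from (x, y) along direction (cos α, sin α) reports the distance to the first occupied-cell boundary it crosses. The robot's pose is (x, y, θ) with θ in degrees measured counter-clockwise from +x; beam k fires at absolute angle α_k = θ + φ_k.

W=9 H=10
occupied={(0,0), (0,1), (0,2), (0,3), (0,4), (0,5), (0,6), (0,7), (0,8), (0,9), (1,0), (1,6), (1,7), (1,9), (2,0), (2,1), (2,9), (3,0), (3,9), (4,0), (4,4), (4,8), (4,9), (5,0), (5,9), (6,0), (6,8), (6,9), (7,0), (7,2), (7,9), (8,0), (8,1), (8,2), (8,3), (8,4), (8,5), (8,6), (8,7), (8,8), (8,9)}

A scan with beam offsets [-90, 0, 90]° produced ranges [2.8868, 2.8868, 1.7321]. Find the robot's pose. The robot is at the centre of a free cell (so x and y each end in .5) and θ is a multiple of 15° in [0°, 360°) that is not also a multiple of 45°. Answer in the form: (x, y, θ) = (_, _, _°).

The pose lattice has 49·16 = 784 candidates. Test each by forward raycasting.
  (3.5, 1.5, 165°): beam 1 = 2.5882 ≠ 2.8868 ✗
  (2.5, 5.5, 300°): beam 1 = 1.7321 ≠ 2.8868 ✗
  (6.5, 7.5, 165°): beam 1 = 0.5176 ≠ 2.8868 ✗
  (5.5, 5.5, 255°): beam 1 = 3.6235 ≠ 2.8868 ✗
  …
  (3.5, 6.5, 210°): r_1=2.8868, r_2=2.8868, r_3=1.7321 — all match ✓
No second candidate reproduces the full scan.

(x, y, θ) = (3.5, 6.5, 210°)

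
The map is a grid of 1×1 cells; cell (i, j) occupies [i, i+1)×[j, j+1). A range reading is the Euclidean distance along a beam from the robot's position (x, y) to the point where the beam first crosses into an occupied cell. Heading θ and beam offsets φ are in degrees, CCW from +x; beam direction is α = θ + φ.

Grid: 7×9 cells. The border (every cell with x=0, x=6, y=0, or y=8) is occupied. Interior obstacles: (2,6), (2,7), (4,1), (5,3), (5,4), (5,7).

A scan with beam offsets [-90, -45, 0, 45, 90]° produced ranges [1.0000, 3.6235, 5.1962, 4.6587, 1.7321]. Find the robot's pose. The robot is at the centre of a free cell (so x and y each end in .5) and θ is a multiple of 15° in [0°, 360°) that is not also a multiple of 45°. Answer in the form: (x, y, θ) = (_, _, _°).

Candidates: 29 free-cell centres × 16 headings = 464 poses. Raycast each; keep the one whose scan matches to 4 dp.
  (5.5, 1.5, 195°): beam 1 = 1.5529 ≠ 1.0000 ✗
  (4.5, 5.5, 345°): beam 1 = 4.6587 ≠ 1.0000 ✗
  (1.5, 3.5, 195°): beam 1 = 1.9319 ≠ 1.0000 ✗
  (1.5, 4.5, 300°): beam 1 = 0.5774 ≠ 1.0000 ✗
  …
  (1.5, 4.5, 330°): r_1=1.0000, r_2=3.6235, r_3=5.1962, r_4=4.6587, r_5=1.7321 — all match ✓
No second candidate reproduces the full scan.

(x, y, θ) = (1.5, 4.5, 330°)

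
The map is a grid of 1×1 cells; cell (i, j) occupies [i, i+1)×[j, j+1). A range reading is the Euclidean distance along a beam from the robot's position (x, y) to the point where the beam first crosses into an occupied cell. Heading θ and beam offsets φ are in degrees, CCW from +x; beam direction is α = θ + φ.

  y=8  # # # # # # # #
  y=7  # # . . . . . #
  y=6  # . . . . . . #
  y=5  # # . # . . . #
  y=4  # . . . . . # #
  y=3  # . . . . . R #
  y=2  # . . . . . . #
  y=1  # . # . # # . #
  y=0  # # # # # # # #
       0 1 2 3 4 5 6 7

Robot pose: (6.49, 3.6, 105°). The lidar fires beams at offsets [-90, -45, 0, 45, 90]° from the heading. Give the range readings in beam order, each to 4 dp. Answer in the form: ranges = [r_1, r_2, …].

beam 1: φ=-90°, α=15°
  d=(0.9659,0.2588)  start (6,3)  tX=0.5280 tY=1.5455  stride 1/|dx|=1.0353 1/|dy|=3.8637
    cross x-line → (7,3), t=0.5280 (wall)
  → r_1 = 0.5280
beam 2: φ=-45°, α=60°
  d=(0.5000,0.8660)  start (6,3)  tX=1.0200 tY=0.4619  stride 1/|dx|=2.0000 1/|dy|=1.1547
    cross y-line → (6,4), t=0.4619 (wall)
  → r_2 = 0.4619
beam 3: φ=0°, α=105°
  d=(-0.2588,0.9659)  start (6,3)  tX=1.8932 tY=0.4141  stride 1/|dx|=3.8637 1/|dy|=1.0353
    cross y-line → (6,4), t=0.4141 (wall)
  → r_3 = 0.4141
beam 4: φ=45°, α=150°
  d=(-0.8660,0.5000)  start (6,3)  tX=0.5658 tY=0.8000  stride 1/|dx|=1.1547 1/|dy|=2.0000
    cross x-line → (5,3), t=0.5658
    cross y-line → (5,4), t=0.8000
    cross x-line → (4,4), t=1.7205
    cross y-line → (4,5), t=2.8000
    cross x-line → (3,5), t=2.8752 (wall)
  → r_4 = 2.8752
beam 5: φ=90°, α=195°
  d=(-0.9659,-0.2588)  start (6,3)  tX=0.5073 tY=2.3182  stride 1/|dx|=1.0353 1/|dy|=3.8637
    cross x-line → (5,3), t=0.5073
    cross x-line → (4,3), t=1.5426
    cross y-line → (4,2), t=2.3182
    cross x-line → (3,2), t=2.5778
    cross x-line → (2,2), t=3.6131
    cross x-line → (1,2), t=4.6484
    cross x-line → (0,2), t=5.6837 (wall)
  → r_5 = 5.6837

ranges = [0.5280, 0.4619, 0.4141, 2.8752, 5.6837]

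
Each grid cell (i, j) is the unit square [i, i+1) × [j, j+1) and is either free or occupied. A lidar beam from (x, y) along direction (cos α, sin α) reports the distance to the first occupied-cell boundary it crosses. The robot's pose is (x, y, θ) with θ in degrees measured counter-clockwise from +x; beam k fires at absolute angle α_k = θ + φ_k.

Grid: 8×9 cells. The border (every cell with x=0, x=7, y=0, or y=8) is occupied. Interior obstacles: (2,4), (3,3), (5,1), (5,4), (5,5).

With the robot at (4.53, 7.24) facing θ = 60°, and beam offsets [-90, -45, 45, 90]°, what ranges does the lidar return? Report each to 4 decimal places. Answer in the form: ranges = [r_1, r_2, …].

ranges = [2.8521, 2.5571, 0.7868, 1.5200]

beam 1: φ=-90°, α=330°
  cosα=0.8660 sinα=-0.5000 | (4,7) | tMaxX 0.5427 tMaxY 0.4800 | tΔX 1.1547 tΔY 2.0000
    t=0.4800 [y] (4,6)
    t=0.5427 [x] (5,6)
    t=1.6974 [x] (6,6)
    t=2.4800 [y] (6,5)
    t=2.8521 [x] (7,5) — stop
  → r_1 = 2.8521
beam 2: φ=-45°, α=15°
  cosα=0.9659 sinα=0.2588 | (4,7) | tMaxX 0.4866 tMaxY 2.9364 | tΔX 1.0353 tΔY 3.8637
    t=0.4866 [x] (5,7)
    t=1.5219 [x] (6,7)
    t=2.5571 [x] (7,7) — stop
  → r_2 = 2.5571
beam 3: φ=45°, α=105°
  cosα=-0.2588 sinα=0.9659 | (4,7) | tMaxX 2.0478 tMaxY 0.7868 | tΔX 3.8637 tΔY 1.0353
    t=0.7868 [y] (4,8) — stop
  → r_3 = 0.7868
beam 4: φ=90°, α=150°
  cosα=-0.8660 sinα=0.5000 | (4,7) | tMaxX 0.6120 tMaxY 1.5200 | tΔX 1.1547 tΔY 2.0000
    t=0.6120 [x] (3,7)
    t=1.5200 [y] (3,8) — stop
  → r_4 = 1.5200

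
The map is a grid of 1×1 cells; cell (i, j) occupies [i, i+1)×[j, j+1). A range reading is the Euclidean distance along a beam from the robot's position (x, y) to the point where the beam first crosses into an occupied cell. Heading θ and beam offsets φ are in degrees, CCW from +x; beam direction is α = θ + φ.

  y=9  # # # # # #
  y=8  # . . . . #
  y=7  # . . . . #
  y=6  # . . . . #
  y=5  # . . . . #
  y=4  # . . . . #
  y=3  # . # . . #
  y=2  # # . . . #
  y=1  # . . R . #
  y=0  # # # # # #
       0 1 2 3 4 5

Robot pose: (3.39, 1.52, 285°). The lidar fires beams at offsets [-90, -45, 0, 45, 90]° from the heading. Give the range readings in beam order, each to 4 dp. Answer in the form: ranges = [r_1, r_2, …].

ranges = [2.0091, 0.6004, 0.5383, 1.0400, 1.6668]

beam 1: φ=-90°, α=195°
  d=(-0.9659,-0.2588)  start (3,1)  tX=0.4038 tY=2.0091  stride 1/|dx|=1.0353 1/|dy|=3.8637
    cross x-line → (2,1), t=0.4038
    cross x-line → (1,1), t=1.4390
    cross y-line → (1,0), t=2.0091 (wall)
  → r_1 = 2.0091
beam 2: φ=-45°, α=240°
  d=(-0.5000,-0.8660)  start (3,1)  tX=0.7800 tY=0.6004  stride 1/|dx|=2.0000 1/|dy|=1.1547
    cross y-line → (3,0), t=0.6004 (wall)
  → r_2 = 0.6004
beam 3: φ=0°, α=285°
  d=(0.2588,-0.9659)  start (3,1)  tX=2.3569 tY=0.5383  stride 1/|dx|=3.8637 1/|dy|=1.0353
    cross y-line → (3,0), t=0.5383 (wall)
  → r_3 = 0.5383
beam 4: φ=45°, α=330°
  d=(0.8660,-0.5000)  start (3,1)  tX=0.7044 tY=1.0400  stride 1/|dx|=1.1547 1/|dy|=2.0000
    cross x-line → (4,1), t=0.7044
    cross y-line → (4,0), t=1.0400 (wall)
  → r_4 = 1.0400
beam 5: φ=90°, α=15°
  d=(0.9659,0.2588)  start (3,1)  tX=0.6315 tY=1.8546  stride 1/|dx|=1.0353 1/|dy|=3.8637
    cross x-line → (4,1), t=0.6315
    cross x-line → (5,1), t=1.6668 (wall)
  → r_5 = 1.6668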